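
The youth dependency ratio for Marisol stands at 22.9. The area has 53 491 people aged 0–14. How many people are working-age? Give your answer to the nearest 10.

Youth dependency ratio = youth / working-age × 100
22.9 = 53 491 / W × 100
⇒ 233 590

Working-age: 233 590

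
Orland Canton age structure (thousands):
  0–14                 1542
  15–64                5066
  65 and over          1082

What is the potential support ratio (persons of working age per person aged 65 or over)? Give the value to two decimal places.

Potential support ratio: 4.68

Potential support ratio = 5066 / 1082 = 4.68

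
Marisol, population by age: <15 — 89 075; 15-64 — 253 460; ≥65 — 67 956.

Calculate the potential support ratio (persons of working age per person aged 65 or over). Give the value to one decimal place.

Potential support ratio: 3.7

Potential support ratio = 253 460 / 67 956 = 3.7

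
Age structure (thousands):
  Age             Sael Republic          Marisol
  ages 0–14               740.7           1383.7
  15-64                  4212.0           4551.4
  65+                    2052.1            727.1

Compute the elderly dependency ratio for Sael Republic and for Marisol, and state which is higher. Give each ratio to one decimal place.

Sael Republic: 48.7
Marisol: 16.0
Higher: Sael Republic

Sael Republic: 2052.1 / 4212.0 × 100 = 48.7
Marisol: 727.1 / 4551.4 × 100 = 16.0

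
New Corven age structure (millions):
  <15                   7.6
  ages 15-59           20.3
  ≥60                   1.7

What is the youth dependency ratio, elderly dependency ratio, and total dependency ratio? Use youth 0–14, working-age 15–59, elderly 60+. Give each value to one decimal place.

Youth dependency ratio = 7.6 / 20.3 × 100 = 37.4
Old-age dependency ratio = 1.7 / 20.3 × 100 = 8.4
Total dependency ratio = (7.6 + 1.7) / 20.3 × 100 = 9.3 / 20.3 × 100 = 45.8

Youth dependency ratio: 37.4
Old-age dependency ratio: 8.4
Total dependency ratio: 45.8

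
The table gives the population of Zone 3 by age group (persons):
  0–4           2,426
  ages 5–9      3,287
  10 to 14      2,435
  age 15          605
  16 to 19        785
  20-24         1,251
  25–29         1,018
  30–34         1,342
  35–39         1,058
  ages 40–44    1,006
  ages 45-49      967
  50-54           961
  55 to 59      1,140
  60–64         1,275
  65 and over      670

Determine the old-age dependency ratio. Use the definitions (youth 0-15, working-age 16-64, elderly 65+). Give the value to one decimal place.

0–15: 2,426 + 3,287 + 2,435 + 605 = 8,753
16–64: 785 + 1,251 + 1,018 + 1,342 + 1,058 + 1,006 + 967 + 961 + 1,140 + 1,275 = 10,803
65+: 670
Old-age dependency ratio = 670 / 10,803 × 100 = 6.2

Old-age dependency ratio: 6.2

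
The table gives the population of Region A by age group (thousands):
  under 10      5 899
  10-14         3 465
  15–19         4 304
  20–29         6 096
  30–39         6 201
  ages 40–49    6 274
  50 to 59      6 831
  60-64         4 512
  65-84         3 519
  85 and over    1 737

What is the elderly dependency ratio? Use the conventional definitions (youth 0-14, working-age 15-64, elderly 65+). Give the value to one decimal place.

0–14: 5 899 + 3 465 = 9 364
15–64: 4 304 + 6 096 + 6 201 + 6 274 + 6 831 + 4 512 = 34 218
65+: 3 519 + 1 737 = 5 256
Old-age dependency ratio = 5 256 / 34 218 × 100 = 15.4

Old-age dependency ratio: 15.4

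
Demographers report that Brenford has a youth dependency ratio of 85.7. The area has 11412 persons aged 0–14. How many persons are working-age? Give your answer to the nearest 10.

Youth dependency ratio = youth / working-age × 100
85.7 = 11412 / W × 100
⇒ 13320

Working-age: 13320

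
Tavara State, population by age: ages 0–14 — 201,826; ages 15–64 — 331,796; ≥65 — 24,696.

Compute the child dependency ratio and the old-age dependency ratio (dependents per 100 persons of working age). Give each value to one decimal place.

Youth dependency ratio = 201,826 / 331,796 × 100 = 60.8
Old-age dependency ratio = 24,696 / 331,796 × 100 = 7.4

Youth dependency ratio: 60.8
Old-age dependency ratio: 7.4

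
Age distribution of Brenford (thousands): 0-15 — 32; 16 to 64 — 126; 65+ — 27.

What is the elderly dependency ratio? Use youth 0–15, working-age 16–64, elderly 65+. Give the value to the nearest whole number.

Old-age dependency ratio: 21

Old-age dependency ratio = 27 / 126 × 100 = 21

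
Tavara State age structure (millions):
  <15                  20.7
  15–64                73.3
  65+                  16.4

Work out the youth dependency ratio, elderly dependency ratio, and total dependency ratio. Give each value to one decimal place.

Youth dependency ratio: 28.2
Old-age dependency ratio: 22.4
Total dependency ratio: 50.6

Youth dependency ratio = 20.7 / 73.3 × 100 = 28.2
Old-age dependency ratio = 16.4 / 73.3 × 100 = 22.4
Total dependency ratio = (20.7 + 16.4) / 73.3 × 100 = 37.1 / 73.3 × 100 = 50.6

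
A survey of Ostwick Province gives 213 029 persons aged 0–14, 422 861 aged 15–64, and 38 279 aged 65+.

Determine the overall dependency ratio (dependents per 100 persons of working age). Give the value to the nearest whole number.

Total dependency ratio: 59

Total dependency ratio = (213 029 + 38 279) / 422 861 × 100 = 251 308 / 422 861 × 100 = 59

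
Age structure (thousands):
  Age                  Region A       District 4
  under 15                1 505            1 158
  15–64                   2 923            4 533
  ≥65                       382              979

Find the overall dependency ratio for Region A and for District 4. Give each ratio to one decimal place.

Region A: (1 505 + 382) / 2 923 × 100 = 1 887 / 2 923 × 100 = 64.6
District 4: (1 158 + 979) / 4 533 × 100 = 2 137 / 4 533 × 100 = 47.1

Region A: 64.6
District 4: 47.1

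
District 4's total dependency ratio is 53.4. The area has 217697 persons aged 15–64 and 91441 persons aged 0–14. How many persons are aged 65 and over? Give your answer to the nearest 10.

Total dependency ratio = (youth + elderly) / working-age × 100
53.4 = (91441 + E) / 217697 × 100
⇒ 24810

Aged 65 and over: 24810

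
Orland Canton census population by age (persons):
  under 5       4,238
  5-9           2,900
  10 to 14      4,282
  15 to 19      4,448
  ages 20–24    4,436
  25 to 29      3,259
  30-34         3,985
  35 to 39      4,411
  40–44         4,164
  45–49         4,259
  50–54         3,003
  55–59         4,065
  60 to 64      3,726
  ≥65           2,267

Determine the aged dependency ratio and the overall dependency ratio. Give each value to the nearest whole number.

Old-age dependency ratio: 6
Total dependency ratio: 34

0–14: 4,238 + 2,900 + 4,282 = 11,420
15–64: 4,448 + 4,436 + 3,259 + 3,985 + 4,411 + 4,164 + 4,259 + 3,003 + 4,065 + 3,726 = 39,756
65+: 2,267
Old-age dependency ratio = 2,267 / 39,756 × 100 = 6
Total dependency ratio = (11,420 + 2,267) / 39,756 × 100 = 13,687 / 39,756 × 100 = 34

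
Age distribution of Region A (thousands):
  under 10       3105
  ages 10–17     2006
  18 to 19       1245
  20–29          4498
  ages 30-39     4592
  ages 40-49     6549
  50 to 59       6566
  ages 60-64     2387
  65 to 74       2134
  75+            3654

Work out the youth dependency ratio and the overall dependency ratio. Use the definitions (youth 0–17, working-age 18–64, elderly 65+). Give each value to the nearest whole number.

Youth dependency ratio: 20
Total dependency ratio: 42

0–17: 3105 + 2006 = 5111
18–64: 1245 + 4498 + 4592 + 6549 + 6566 + 2387 = 25837
65+: 2134 + 3654 = 5788
Youth dependency ratio = 5111 / 25837 × 100 = 20
Total dependency ratio = (5111 + 5788) / 25837 × 100 = 10899 / 25837 × 100 = 42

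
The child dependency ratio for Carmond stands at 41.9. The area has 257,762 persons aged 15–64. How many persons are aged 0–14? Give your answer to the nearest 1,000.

Youth dependency ratio = youth / working-age × 100
41.9 = Y / 257,762 × 100
⇒ 108,000

Aged 0–14: 108,000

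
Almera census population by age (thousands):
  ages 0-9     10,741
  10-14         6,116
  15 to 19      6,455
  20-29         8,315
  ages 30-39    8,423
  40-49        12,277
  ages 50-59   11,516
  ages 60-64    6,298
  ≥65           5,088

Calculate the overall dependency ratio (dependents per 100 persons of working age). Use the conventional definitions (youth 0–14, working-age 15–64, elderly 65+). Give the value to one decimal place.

0–14: 10,741 + 6,116 = 16,857
15–64: 6,455 + 8,315 + 8,423 + 12,277 + 11,516 + 6,298 = 53,284
65+: 5,088
Total dependency ratio = (16,857 + 5,088) / 53,284 × 100 = 21,945 / 53,284 × 100 = 41.2

Total dependency ratio: 41.2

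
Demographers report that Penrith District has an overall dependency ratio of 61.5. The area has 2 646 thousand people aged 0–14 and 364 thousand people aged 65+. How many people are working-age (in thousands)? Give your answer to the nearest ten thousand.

Total dependency ratio = (youth + elderly) / working-age × 100
61.5 = (2 646 + 364) / W × 100
⇒ 4 890

Working-age: 4 890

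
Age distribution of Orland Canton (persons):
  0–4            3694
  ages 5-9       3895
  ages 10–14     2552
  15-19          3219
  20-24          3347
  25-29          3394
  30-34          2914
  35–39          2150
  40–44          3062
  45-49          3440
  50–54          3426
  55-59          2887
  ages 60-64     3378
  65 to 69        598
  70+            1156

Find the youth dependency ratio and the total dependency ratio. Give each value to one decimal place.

0–14: 3694 + 3895 + 2552 = 10141
15–64: 3219 + 3347 + 3394 + 2914 + 2150 + 3062 + 3440 + 3426 + 2887 + 3378 = 31217
65+: 598 + 1156 = 1754
Youth dependency ratio = 10141 / 31217 × 100 = 32.5
Total dependency ratio = (10141 + 1754) / 31217 × 100 = 11895 / 31217 × 100 = 38.1

Youth dependency ratio: 32.5
Total dependency ratio: 38.1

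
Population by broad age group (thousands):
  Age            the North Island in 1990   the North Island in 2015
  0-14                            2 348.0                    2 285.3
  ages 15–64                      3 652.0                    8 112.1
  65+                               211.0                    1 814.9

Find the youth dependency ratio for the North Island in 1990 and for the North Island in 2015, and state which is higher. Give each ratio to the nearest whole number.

the North Island in 1990: 64
the North Island in 2015: 28
Higher: the North Island in 1990

the North Island in 1990: 2 348.0 / 3 652.0 × 100 = 64
the North Island in 2015: 2 285.3 / 8 112.1 × 100 = 28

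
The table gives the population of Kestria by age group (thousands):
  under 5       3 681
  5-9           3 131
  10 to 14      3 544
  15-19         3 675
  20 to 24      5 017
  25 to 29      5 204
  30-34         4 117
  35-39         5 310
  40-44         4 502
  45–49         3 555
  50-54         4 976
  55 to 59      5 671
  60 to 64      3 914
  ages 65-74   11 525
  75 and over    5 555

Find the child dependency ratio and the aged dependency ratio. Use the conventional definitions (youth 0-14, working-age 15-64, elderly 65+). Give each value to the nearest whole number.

0–14: 3 681 + 3 131 + 3 544 = 10 356
15–64: 3 675 + 5 017 + 5 204 + 4 117 + 5 310 + 4 502 + 3 555 + 4 976 + 5 671 + 3 914 = 45 941
65+: 11 525 + 5 555 = 17 080
Youth dependency ratio = 10 356 / 45 941 × 100 = 23
Old-age dependency ratio = 17 080 / 45 941 × 100 = 37

Youth dependency ratio: 23
Old-age dependency ratio: 37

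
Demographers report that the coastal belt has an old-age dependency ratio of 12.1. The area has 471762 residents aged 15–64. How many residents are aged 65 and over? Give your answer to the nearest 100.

Old-age dependency ratio = elderly / working-age × 100
12.1 = E / 471762 × 100
⇒ 57100

Aged 65 and over: 57100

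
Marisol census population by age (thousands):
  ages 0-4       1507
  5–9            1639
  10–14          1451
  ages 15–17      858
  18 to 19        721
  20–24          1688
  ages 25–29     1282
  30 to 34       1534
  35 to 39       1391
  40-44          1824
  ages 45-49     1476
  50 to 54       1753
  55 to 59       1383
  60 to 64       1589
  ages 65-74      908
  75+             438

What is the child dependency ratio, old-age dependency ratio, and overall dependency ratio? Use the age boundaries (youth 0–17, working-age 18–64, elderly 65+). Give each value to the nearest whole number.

Youth dependency ratio: 37
Old-age dependency ratio: 9
Total dependency ratio: 46

0–17: 1507 + 1639 + 1451 + 858 = 5455
18–64: 721 + 1688 + 1282 + 1534 + 1391 + 1824 + 1476 + 1753 + 1383 + 1589 = 14641
65+: 908 + 438 = 1346
Youth dependency ratio = 5455 / 14641 × 100 = 37
Old-age dependency ratio = 1346 / 14641 × 100 = 9
Total dependency ratio = (5455 + 1346) / 14641 × 100 = 6801 / 14641 × 100 = 46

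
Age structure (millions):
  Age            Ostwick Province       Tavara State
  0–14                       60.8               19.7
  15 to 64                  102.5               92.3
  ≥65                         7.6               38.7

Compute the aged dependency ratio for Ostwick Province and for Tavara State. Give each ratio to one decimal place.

Ostwick Province: 7.6 / 102.5 × 100 = 7.4
Tavara State: 38.7 / 92.3 × 100 = 41.9

Ostwick Province: 7.4
Tavara State: 41.9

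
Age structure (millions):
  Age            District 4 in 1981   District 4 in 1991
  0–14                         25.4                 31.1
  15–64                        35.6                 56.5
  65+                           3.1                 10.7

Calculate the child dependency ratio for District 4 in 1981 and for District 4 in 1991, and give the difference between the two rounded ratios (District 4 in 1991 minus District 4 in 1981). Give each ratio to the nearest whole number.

District 4 in 1981: 25.4 / 35.6 × 100 = 71
District 4 in 1991: 31.1 / 56.5 × 100 = 55

District 4 in 1981: 71
District 4 in 1991: 55
Difference: -16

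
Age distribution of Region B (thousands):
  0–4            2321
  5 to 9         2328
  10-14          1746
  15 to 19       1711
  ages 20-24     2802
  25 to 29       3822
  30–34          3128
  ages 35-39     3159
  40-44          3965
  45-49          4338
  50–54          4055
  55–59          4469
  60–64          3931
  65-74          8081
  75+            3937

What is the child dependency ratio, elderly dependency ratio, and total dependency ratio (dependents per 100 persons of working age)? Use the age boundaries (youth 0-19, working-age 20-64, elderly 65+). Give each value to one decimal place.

0–19: 2321 + 2328 + 1746 + 1711 = 8106
20–64: 2802 + 3822 + 3128 + 3159 + 3965 + 4338 + 4055 + 4469 + 3931 = 33669
65+: 8081 + 3937 = 12018
Youth dependency ratio = 8106 / 33669 × 100 = 24.1
Old-age dependency ratio = 12018 / 33669 × 100 = 35.7
Total dependency ratio = (8106 + 12018) / 33669 × 100 = 20124 / 33669 × 100 = 59.8

Youth dependency ratio: 24.1
Old-age dependency ratio: 35.7
Total dependency ratio: 59.8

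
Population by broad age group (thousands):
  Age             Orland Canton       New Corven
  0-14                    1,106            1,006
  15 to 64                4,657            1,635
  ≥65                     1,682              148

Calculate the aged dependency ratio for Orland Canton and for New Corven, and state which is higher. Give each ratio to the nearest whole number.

Orland Canton: 36
New Corven: 9
Higher: Orland Canton

Orland Canton: 1,682 / 4,657 × 100 = 36
New Corven: 148 / 1,635 × 100 = 9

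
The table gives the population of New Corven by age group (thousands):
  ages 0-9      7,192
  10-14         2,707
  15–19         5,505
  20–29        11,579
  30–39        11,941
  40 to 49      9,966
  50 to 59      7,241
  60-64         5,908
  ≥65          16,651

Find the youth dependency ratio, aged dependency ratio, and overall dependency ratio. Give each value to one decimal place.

Youth dependency ratio: 19.0
Old-age dependency ratio: 31.9
Total dependency ratio: 50.9

0–14: 7,192 + 2,707 = 9,899
15–64: 5,505 + 11,579 + 11,941 + 9,966 + 7,241 + 5,908 = 52,140
65+: 16,651
Youth dependency ratio = 9,899 / 52,140 × 100 = 19.0
Old-age dependency ratio = 16,651 / 52,140 × 100 = 31.9
Total dependency ratio = (9,899 + 16,651) / 52,140 × 100 = 26,550 / 52,140 × 100 = 50.9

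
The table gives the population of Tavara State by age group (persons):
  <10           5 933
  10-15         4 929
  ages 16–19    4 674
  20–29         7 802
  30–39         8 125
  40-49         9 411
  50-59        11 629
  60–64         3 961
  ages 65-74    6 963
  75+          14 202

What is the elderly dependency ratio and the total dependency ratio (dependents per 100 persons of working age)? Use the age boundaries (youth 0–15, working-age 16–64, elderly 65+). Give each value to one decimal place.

Old-age dependency ratio: 46.4
Total dependency ratio: 70.2

0–15: 5 933 + 4 929 = 10 862
16–64: 4 674 + 7 802 + 8 125 + 9 411 + 11 629 + 3 961 = 45 602
65+: 6 963 + 14 202 = 21 165
Old-age dependency ratio = 21 165 / 45 602 × 100 = 46.4
Total dependency ratio = (10 862 + 21 165) / 45 602 × 100 = 32 027 / 45 602 × 100 = 70.2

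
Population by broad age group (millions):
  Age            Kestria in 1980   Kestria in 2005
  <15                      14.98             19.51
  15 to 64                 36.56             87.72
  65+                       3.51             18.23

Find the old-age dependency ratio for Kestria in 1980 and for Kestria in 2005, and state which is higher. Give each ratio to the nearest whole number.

Kestria in 1980: 3.51 / 36.56 × 100 = 10
Kestria in 2005: 18.23 / 87.72 × 100 = 21

Kestria in 1980: 10
Kestria in 2005: 21
Higher: Kestria in 2005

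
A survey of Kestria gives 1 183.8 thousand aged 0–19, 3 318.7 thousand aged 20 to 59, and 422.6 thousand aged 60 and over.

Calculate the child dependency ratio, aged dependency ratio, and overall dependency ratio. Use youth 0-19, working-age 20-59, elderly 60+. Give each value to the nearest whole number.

Youth dependency ratio: 36
Old-age dependency ratio: 13
Total dependency ratio: 48

Youth dependency ratio = 1 183.8 / 3 318.7 × 100 = 36
Old-age dependency ratio = 422.6 / 3 318.7 × 100 = 13
Total dependency ratio = (1 183.8 + 422.6) / 3 318.7 × 100 = 1 606.4 / 3 318.7 × 100 = 48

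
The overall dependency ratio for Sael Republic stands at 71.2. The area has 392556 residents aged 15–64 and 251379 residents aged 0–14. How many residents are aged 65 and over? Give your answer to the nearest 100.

Total dependency ratio = (youth + elderly) / working-age × 100
71.2 = (251379 + E) / 392556 × 100
⇒ 28100

Aged 65 and over: 28100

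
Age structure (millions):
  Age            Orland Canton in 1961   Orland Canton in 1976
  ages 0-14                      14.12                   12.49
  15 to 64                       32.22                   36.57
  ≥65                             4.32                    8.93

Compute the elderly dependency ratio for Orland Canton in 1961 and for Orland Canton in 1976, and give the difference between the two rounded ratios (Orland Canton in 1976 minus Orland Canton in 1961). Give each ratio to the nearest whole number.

Orland Canton in 1961: 13
Orland Canton in 1976: 24
Difference: +11

Orland Canton in 1961: 4.32 / 32.22 × 100 = 13
Orland Canton in 1976: 8.93 / 36.57 × 100 = 24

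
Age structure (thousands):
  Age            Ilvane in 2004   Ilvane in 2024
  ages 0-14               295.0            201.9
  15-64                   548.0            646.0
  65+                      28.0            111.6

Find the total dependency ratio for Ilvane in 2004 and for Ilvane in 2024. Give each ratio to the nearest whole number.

Ilvane in 2004: 59
Ilvane in 2024: 49

Ilvane in 2004: (295.0 + 28.0) / 548.0 × 100 = 323.0 / 548.0 × 100 = 59
Ilvane in 2024: (201.9 + 111.6) / 646.0 × 100 = 313.5 / 646.0 × 100 = 49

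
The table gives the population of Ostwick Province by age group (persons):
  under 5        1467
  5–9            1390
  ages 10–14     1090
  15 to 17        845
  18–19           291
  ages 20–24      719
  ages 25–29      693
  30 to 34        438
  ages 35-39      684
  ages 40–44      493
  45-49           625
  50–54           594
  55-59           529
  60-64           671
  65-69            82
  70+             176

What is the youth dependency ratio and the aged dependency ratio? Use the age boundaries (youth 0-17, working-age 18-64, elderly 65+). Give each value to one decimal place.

Youth dependency ratio: 83.5
Old-age dependency ratio: 4.5

0–17: 1467 + 1390 + 1090 + 845 = 4792
18–64: 291 + 719 + 693 + 438 + 684 + 493 + 625 + 594 + 529 + 671 = 5737
65+: 82 + 176 = 258
Youth dependency ratio = 4792 / 5737 × 100 = 83.5
Old-age dependency ratio = 258 / 5737 × 100 = 4.5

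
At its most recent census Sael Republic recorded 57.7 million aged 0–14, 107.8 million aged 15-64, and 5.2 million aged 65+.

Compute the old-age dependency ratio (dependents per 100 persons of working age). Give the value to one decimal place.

Old-age dependency ratio = 5.2 / 107.8 × 100 = 4.8

Old-age dependency ratio: 4.8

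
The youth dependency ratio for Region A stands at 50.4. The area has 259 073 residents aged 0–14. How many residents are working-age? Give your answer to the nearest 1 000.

Working-age: 514 000

Youth dependency ratio = youth / working-age × 100
50.4 = 259 073 / W × 100
⇒ 514 000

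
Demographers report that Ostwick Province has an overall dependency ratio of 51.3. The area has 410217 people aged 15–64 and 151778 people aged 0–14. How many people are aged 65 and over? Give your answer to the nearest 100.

Total dependency ratio = (youth + elderly) / working-age × 100
51.3 = (151778 + E) / 410217 × 100
⇒ 58700

Aged 65 and over: 58700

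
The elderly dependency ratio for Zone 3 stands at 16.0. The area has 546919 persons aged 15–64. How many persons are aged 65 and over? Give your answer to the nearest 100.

Old-age dependency ratio = elderly / working-age × 100
16.0 = E / 546919 × 100
⇒ 87500

Aged 65 and over: 87500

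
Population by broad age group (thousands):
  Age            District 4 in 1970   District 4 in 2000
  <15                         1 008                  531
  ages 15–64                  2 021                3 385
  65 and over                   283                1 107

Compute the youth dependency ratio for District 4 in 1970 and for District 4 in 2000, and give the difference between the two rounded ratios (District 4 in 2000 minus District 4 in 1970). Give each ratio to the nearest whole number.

District 4 in 1970: 1 008 / 2 021 × 100 = 50
District 4 in 2000: 531 / 3 385 × 100 = 16

District 4 in 1970: 50
District 4 in 2000: 16
Difference: -34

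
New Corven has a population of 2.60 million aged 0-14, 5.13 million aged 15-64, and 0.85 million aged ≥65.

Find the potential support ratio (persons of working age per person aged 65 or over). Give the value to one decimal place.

Potential support ratio = 5.13 / 0.85 = 6.0

Potential support ratio: 6.0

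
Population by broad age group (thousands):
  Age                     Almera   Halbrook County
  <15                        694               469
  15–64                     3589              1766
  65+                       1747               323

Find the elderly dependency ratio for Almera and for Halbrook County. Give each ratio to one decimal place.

Almera: 48.7
Halbrook County: 18.3

Almera: 1747 / 3589 × 100 = 48.7
Halbrook County: 323 / 1766 × 100 = 18.3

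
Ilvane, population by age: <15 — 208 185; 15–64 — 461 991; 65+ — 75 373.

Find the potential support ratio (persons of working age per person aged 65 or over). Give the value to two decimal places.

Potential support ratio = 461 991 / 75 373 = 6.13

Potential support ratio: 6.13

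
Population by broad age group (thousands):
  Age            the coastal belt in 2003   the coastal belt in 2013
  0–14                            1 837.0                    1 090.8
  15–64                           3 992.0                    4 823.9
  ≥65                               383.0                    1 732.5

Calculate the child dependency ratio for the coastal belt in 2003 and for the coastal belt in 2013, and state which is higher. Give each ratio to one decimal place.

the coastal belt in 2003: 1 837.0 / 3 992.0 × 100 = 46.0
the coastal belt in 2013: 1 090.8 / 4 823.9 × 100 = 22.6

the coastal belt in 2003: 46.0
the coastal belt in 2013: 22.6
Higher: the coastal belt in 2003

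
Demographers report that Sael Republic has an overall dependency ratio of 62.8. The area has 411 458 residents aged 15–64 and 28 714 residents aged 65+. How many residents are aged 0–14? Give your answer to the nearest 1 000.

Total dependency ratio = (youth + elderly) / working-age × 100
62.8 = (Y + 28 714) / 411 458 × 100
⇒ 230 000

Aged 0–14: 230 000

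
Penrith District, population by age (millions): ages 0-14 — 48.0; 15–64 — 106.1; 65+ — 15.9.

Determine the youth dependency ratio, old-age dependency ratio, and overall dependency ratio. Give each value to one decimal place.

Youth dependency ratio: 45.2
Old-age dependency ratio: 15.0
Total dependency ratio: 60.2

Youth dependency ratio = 48.0 / 106.1 × 100 = 45.2
Old-age dependency ratio = 15.9 / 106.1 × 100 = 15.0
Total dependency ratio = (48.0 + 15.9) / 106.1 × 100 = 63.9 / 106.1 × 100 = 60.2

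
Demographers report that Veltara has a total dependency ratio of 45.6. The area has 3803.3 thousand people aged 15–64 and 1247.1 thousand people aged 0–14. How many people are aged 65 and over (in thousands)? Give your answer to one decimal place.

Aged 65 and over: 487.2

Total dependency ratio = (youth + elderly) / working-age × 100
45.6 = (1247.1 + E) / 3803.3 × 100
⇒ 487.2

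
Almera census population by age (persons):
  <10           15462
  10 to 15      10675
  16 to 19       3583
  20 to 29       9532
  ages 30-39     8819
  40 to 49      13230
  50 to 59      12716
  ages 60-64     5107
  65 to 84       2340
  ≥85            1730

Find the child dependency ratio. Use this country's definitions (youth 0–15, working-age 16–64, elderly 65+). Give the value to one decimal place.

0–15: 15462 + 10675 = 26137
16–64: 3583 + 9532 + 8819 + 13230 + 12716 + 5107 = 52987
65+: 2340 + 1730 = 4070
Youth dependency ratio = 26137 / 52987 × 100 = 49.3

Youth dependency ratio: 49.3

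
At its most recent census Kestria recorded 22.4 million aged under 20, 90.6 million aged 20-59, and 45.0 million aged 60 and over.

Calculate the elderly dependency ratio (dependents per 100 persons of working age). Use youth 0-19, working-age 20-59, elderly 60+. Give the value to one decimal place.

Old-age dependency ratio = 45.0 / 90.6 × 100 = 49.7

Old-age dependency ratio: 49.7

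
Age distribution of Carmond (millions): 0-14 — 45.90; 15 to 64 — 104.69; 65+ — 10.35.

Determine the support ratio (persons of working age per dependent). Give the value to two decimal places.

Support ratio: 1.86

Support ratio = 104.69 / (45.90 + 10.35) = 104.69 / 56.25 = 1.86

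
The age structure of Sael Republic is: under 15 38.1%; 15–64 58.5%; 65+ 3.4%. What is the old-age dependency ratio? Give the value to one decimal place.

Old-age dependency ratio = 3.4 / 58.5 × 100 = 5.8

Old-age dependency ratio: 5.8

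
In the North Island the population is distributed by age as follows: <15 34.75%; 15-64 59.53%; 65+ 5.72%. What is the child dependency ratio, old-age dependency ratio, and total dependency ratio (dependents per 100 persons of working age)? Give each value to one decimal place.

Youth dependency ratio: 58.4
Old-age dependency ratio: 9.6
Total dependency ratio: 68.0

Youth dependency ratio = 34.75 / 59.53 × 100 = 58.4
Old-age dependency ratio = 5.72 / 59.53 × 100 = 9.6
Total dependency ratio = (34.75 + 5.72) / 59.53 × 100 = 40.47 / 59.53 × 100 = 68.0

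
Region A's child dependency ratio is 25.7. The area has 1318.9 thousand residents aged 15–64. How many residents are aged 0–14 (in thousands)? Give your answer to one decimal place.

Aged 0–14: 339.0

Youth dependency ratio = youth / working-age × 100
25.7 = Y / 1318.9 × 100
⇒ 339.0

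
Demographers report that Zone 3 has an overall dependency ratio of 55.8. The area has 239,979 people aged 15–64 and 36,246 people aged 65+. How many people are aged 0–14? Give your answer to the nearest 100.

Total dependency ratio = (youth + elderly) / working-age × 100
55.8 = (Y + 36,246) / 239,979 × 100
⇒ 97,700

Aged 0–14: 97,700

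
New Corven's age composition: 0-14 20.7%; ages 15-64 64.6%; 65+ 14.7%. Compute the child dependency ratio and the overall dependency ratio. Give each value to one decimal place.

Youth dependency ratio: 32.0
Total dependency ratio: 54.8

Youth dependency ratio = 20.7 / 64.6 × 100 = 32.0
Total dependency ratio = (20.7 + 14.7) / 64.6 × 100 = 35.4 / 64.6 × 100 = 54.8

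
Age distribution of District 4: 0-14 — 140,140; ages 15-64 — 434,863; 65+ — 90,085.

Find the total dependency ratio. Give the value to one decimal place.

Total dependency ratio: 52.9

Total dependency ratio = (140,140 + 90,085) / 434,863 × 100 = 230,225 / 434,863 × 100 = 52.9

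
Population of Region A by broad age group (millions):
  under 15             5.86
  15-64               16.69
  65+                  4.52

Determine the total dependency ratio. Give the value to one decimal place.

Total dependency ratio = (5.86 + 4.52) / 16.69 × 100 = 10.38 / 16.69 × 100 = 62.2

Total dependency ratio: 62.2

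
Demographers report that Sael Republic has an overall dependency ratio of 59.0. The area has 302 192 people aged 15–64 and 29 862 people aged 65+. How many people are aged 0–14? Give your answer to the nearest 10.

Total dependency ratio = (youth + elderly) / working-age × 100
59.0 = (Y + 29 862) / 302 192 × 100
⇒ 148 430

Aged 0–14: 148 430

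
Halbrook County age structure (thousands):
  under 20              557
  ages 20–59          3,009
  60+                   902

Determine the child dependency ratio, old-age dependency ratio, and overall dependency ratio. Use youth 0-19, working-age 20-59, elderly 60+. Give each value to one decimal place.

Youth dependency ratio = 557 / 3,009 × 100 = 18.5
Old-age dependency ratio = 902 / 3,009 × 100 = 30.0
Total dependency ratio = (557 + 902) / 3,009 × 100 = 1,459 / 3,009 × 100 = 48.5

Youth dependency ratio: 18.5
Old-age dependency ratio: 30.0
Total dependency ratio: 48.5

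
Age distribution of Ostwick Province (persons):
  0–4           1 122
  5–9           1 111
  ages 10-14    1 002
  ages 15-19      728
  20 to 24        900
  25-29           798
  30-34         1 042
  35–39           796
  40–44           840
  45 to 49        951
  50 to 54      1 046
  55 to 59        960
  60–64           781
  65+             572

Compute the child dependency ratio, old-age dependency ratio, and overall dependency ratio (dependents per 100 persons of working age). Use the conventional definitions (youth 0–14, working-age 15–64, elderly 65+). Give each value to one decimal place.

Youth dependency ratio: 36.6
Old-age dependency ratio: 6.5
Total dependency ratio: 43.1

0–14: 1 122 + 1 111 + 1 002 = 3 235
15–64: 728 + 900 + 798 + 1 042 + 796 + 840 + 951 + 1 046 + 960 + 781 = 8 842
65+: 572
Youth dependency ratio = 3 235 / 8 842 × 100 = 36.6
Old-age dependency ratio = 572 / 8 842 × 100 = 6.5
Total dependency ratio = (3 235 + 572) / 8 842 × 100 = 3 807 / 8 842 × 100 = 43.1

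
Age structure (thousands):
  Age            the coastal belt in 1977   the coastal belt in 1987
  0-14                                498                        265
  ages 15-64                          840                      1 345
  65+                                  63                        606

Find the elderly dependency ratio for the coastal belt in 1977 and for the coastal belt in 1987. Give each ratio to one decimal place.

the coastal belt in 1977: 63 / 840 × 100 = 7.5
the coastal belt in 1987: 606 / 1 345 × 100 = 45.1

the coastal belt in 1977: 7.5
the coastal belt in 1987: 45.1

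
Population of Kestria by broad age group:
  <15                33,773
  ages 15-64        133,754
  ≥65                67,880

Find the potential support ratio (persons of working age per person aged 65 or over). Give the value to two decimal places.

Potential support ratio = 133,754 / 67,880 = 1.97

Potential support ratio: 1.97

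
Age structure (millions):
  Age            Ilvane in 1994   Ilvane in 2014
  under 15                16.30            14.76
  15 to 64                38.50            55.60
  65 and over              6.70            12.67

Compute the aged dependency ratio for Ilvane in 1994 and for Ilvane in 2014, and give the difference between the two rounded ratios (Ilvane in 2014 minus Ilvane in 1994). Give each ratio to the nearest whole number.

Ilvane in 1994: 17
Ilvane in 2014: 23
Difference: +6

Ilvane in 1994: 6.70 / 38.50 × 100 = 17
Ilvane in 2014: 12.67 / 55.60 × 100 = 23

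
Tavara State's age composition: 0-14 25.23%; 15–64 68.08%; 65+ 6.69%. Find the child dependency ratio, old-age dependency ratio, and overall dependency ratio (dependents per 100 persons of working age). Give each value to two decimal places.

Youth dependency ratio: 37.06
Old-age dependency ratio: 9.83
Total dependency ratio: 46.89

Youth dependency ratio = 25.23 / 68.08 × 100 = 37.06
Old-age dependency ratio = 6.69 / 68.08 × 100 = 9.83
Total dependency ratio = (25.23 + 6.69) / 68.08 × 100 = 31.92 / 68.08 × 100 = 46.89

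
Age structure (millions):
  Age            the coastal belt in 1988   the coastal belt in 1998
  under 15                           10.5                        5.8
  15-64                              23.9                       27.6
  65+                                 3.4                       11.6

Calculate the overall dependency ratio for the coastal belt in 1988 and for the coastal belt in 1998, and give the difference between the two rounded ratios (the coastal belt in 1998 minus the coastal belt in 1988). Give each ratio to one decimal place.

the coastal belt in 1988: (10.5 + 3.4) / 23.9 × 100 = 13.9 / 23.9 × 100 = 58.2
the coastal belt in 1998: (5.8 + 11.6) / 27.6 × 100 = 17.4 / 27.6 × 100 = 63.0

the coastal belt in 1988: 58.2
the coastal belt in 1998: 63.0
Difference: +4.8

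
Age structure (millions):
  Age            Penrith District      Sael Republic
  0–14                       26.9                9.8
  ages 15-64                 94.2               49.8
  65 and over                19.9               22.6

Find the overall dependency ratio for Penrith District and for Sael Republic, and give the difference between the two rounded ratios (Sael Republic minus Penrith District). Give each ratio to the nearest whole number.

Penrith District: 50
Sael Republic: 65
Difference: +15

Penrith District: (26.9 + 19.9) / 94.2 × 100 = 46.8 / 94.2 × 100 = 50
Sael Republic: (9.8 + 22.6) / 49.8 × 100 = 32.4 / 49.8 × 100 = 65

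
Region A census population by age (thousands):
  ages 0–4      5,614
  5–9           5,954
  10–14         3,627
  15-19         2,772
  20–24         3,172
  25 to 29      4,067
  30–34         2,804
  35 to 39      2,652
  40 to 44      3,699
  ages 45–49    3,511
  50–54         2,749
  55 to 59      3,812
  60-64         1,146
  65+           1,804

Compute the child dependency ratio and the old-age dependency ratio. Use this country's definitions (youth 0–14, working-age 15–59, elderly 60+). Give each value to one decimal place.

Youth dependency ratio: 52.0
Old-age dependency ratio: 10.1

0–14: 5,614 + 5,954 + 3,627 = 15,195
15–59: 2,772 + 3,172 + 4,067 + 2,804 + 2,652 + 3,699 + 3,511 + 2,749 + 3,812 = 29,238
60+: 1,146 + 1,804 = 2,950
Youth dependency ratio = 15,195 / 29,238 × 100 = 52.0
Old-age dependency ratio = 2,950 / 29,238 × 100 = 10.1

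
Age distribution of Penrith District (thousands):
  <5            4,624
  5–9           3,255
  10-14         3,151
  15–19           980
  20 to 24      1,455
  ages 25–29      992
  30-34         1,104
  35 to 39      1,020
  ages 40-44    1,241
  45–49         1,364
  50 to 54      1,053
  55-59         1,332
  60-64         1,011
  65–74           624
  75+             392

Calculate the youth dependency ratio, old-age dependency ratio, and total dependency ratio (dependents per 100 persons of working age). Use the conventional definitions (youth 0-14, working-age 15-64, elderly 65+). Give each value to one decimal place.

Youth dependency ratio: 95.5
Old-age dependency ratio: 8.8
Total dependency ratio: 104.3

0–14: 4,624 + 3,255 + 3,151 = 11,030
15–64: 980 + 1,455 + 992 + 1,104 + 1,020 + 1,241 + 1,364 + 1,053 + 1,332 + 1,011 = 11,552
65+: 624 + 392 = 1,016
Youth dependency ratio = 11,030 / 11,552 × 100 = 95.5
Old-age dependency ratio = 1,016 / 11,552 × 100 = 8.8
Total dependency ratio = (11,030 + 1,016) / 11,552 × 100 = 12,046 / 11,552 × 100 = 104.3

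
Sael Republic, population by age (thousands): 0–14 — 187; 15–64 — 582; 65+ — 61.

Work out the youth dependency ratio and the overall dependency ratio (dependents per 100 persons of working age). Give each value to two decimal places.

Youth dependency ratio = 187 / 582 × 100 = 32.13
Total dependency ratio = (187 + 61) / 582 × 100 = 248 / 582 × 100 = 42.61

Youth dependency ratio: 32.13
Total dependency ratio: 42.61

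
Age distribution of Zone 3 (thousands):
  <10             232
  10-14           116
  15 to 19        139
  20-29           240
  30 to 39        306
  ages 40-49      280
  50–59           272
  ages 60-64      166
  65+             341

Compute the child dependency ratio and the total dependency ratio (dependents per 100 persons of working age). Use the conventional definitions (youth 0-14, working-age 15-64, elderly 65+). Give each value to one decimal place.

0–14: 232 + 116 = 348
15–64: 139 + 240 + 306 + 280 + 272 + 166 = 1403
65+: 341
Youth dependency ratio = 348 / 1403 × 100 = 24.8
Total dependency ratio = (348 + 341) / 1403 × 100 = 689 / 1403 × 100 = 49.1

Youth dependency ratio: 24.8
Total dependency ratio: 49.1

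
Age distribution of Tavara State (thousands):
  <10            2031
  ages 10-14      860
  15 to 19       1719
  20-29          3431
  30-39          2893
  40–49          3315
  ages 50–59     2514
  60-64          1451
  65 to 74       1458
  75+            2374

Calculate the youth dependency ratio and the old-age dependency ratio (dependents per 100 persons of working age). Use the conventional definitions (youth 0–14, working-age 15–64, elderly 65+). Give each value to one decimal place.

0–14: 2031 + 860 = 2891
15–64: 1719 + 3431 + 2893 + 3315 + 2514 + 1451 = 15323
65+: 1458 + 2374 = 3832
Youth dependency ratio = 2891 / 15323 × 100 = 18.9
Old-age dependency ratio = 3832 / 15323 × 100 = 25.0

Youth dependency ratio: 18.9
Old-age dependency ratio: 25.0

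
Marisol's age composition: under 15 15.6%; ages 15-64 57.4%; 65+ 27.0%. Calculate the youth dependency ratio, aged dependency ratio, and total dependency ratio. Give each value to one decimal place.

Youth dependency ratio: 27.2
Old-age dependency ratio: 47.0
Total dependency ratio: 74.2

Youth dependency ratio = 15.6 / 57.4 × 100 = 27.2
Old-age dependency ratio = 27.0 / 57.4 × 100 = 47.0
Total dependency ratio = (15.6 + 27.0) / 57.4 × 100 = 42.6 / 57.4 × 100 = 74.2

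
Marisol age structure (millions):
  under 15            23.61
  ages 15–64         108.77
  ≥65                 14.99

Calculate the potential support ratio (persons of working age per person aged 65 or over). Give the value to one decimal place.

Potential support ratio: 7.3

Potential support ratio = 108.77 / 14.99 = 7.3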